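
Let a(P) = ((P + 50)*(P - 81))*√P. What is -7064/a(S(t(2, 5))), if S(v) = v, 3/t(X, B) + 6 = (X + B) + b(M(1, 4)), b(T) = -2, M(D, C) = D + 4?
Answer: -1766*I*√3/2961 ≈ -1.033*I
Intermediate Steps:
M(D, C) = 4 + D
t(X, B) = 3/(-8 + B + X) (t(X, B) = 3/(-6 + ((X + B) - 2)) = 3/(-6 + ((B + X) - 2)) = 3/(-6 + (-2 + B + X)) = 3/(-8 + B + X))
a(P) = √P*(-81 + P)*(50 + P) (a(P) = ((50 + P)*(-81 + P))*√P = ((-81 + P)*(50 + P))*√P = √P*(-81 + P)*(50 + P))
-7064/a(S(t(2, 5))) = -7064*(-I*√3/(3*(-4050 + (3/(-8 + 5 + 2))² - 93/(-8 + 5 + 2)))) = -7064*(-I*√3/(3*(-4050 + (3/(-1))² - 93/(-1)))) = -7064*(-I*√3/(3*(-4050 + (3*(-1))² - 93*(-1)))) = -7064*(-I*√3/(3*(-4050 + (-3)² - 31*(-3)))) = -7064*(-I*√3/(3*(-4050 + 9 + 93))) = -7064*I*√3/11844 = -1766*I*√3/2961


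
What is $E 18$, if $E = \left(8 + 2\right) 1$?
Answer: $180$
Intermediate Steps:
$E = 10$ ($E = 10 \cdot 1 = 10$)
$E 18 = 10 \cdot 18 = 180$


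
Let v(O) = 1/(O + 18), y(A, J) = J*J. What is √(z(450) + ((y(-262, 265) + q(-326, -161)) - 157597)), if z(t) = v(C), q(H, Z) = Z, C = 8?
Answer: 9*I*√730522/26 ≈ 295.86*I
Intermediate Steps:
y(A, J) = J²
v(O) = 1/(18 + O)
z(t) = 1/26 (z(t) = 1/(18 + 8) = 1/26)
√(z(450) + ((y(-262, 265) + q(-326, -161)) - 157597)) = √(1/26 + ((265² - 161) - 157597)) = √(1/26 + ((70225 - 161) - 157597)) = √(1/26 + (70064 - 157597)) = √(1/26 - 87533) = √(-2275857/26) = 9*I*√730522/26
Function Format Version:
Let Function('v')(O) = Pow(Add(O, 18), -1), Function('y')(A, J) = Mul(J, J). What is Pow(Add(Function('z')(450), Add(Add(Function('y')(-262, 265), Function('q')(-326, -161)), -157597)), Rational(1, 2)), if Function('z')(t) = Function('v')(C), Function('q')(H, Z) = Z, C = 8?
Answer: Mul(Rational(9, 26), I, Pow(730522, Rational(1, 2))) ≈ Mul(295.86, I)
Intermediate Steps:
Function('y')(A, J) = Pow(J, 2)
Function('v')(O) = Pow(Add(18, O), -1)
Function('z')(t) = Rational(1, 26) (Function('z')(t) = Pow(Add(18, 8), -1) = Pow(26, -1) = Rational(1, 26))
Pow(Add(Function('z')(450), Add(Add(Function('y')(-262, 265), Function('q')(-326, -161)), -157597)), Rational(1, 2)) = Pow(Add(Rational(1, 26), Add(Add(Pow(265, 2), -161), -157597)), Rational(1, 2)) = Pow(Add(Rational(1, 26), Add(Add(70225, -161), -157597)), Rational(1, 2)) = Pow(Add(Rational(1, 26), Add(70064, -157597)), Rational(1, 2)) = Pow(Add(Rational(1, 26), -87533), Rational(1, 2)) = Pow(Rational(-2275857, 26), Rational(1, 2)) = Mul(Rational(9, 26), I, Pow(730522, Rational(1, 2)))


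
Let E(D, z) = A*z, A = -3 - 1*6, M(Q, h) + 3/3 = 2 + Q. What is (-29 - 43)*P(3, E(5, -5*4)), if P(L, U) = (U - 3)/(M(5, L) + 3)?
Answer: -1416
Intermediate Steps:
M(Q, h) = 1 + Q (M(Q, h) = -1 + (2 + Q) = 1 + Q)
A = -9 (A = -3 - 6 = -9)
E(D, z) = -9*z
P(L, U) = -1/3 + U/9 (P(L, U) = (U - 3)/((1 + 5) + 3) = (-3 + U)/(6 + 3) = (-3 + U)/9 = (-3 + U)*(1/9) = -1/3 + U/9)
(-29 - 43)*P(3, E(5, -5*4)) = (-29 - 43)*(-1/3 + (-(-45)*4)/9) = -72*(-1/3 + (-9*(-20))/9) = -72*(-1/3 + (1/9)*180) = -72*(-1/3 + 20) = -72*59/3 = -1416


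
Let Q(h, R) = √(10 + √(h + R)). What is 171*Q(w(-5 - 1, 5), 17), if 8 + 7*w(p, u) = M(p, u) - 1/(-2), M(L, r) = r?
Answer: 171*√(1960 + 14*√3262)/14 ≈ 641.64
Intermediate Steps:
w(p, u) = -15/14 + u/7 (w(p, u) = -8/7 + (u - 1/(-2))/7 = -8/7 + (u - 1*(-½))/7 = -8/7 + (u + ½)/7 = -8/7 + (½ + u)/7 = -8/7 + (1/14 + u/7) = -15/14 + u/7)
Q(h, R) = √(10 + √(R + h))
171*Q(w(-5 - 1, 5), 17) = 171*√(10 + √(17 + (-15/14 + (⅐)*5))) = 171*√(10 + √(17 + (-15/14 + 5/7))) = 171*√(10 + √(17 - 5/14)) = 171*√(10 + √(233/14)) = 171*√(10 + √3262/14)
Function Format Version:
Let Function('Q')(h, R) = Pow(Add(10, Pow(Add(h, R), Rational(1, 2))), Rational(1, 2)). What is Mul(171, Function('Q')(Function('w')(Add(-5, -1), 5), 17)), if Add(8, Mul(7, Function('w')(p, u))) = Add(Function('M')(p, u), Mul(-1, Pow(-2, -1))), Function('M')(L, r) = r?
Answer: Mul(Rational(171, 14), Pow(Add(1960, Mul(14, Pow(3262, Rational(1, 2)))), Rational(1, 2))) ≈ 641.64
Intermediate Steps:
Function('w')(p, u) = Add(Rational(-15, 14), Mul(Rational(1, 7), u)) (Function('w')(p, u) = Add(Rational(-8, 7), Mul(Rational(1, 7), Add(u, Mul(-1, Pow(-2, -1))))) = Add(Rational(-8, 7), Mul(Rational(1, 7), Add(u, Mul(-1, Rational(-1, 2))))) = Add(Rational(-8, 7), Mul(Rational(1, 7), Add(u, Rational(1, 2)))) = Add(Rational(-8, 7), Mul(Rational(1, 7), Add(Rational(1, 2), u))) = Add(Rational(-8, 7), Add(Rational(1, 14), Mul(Rational(1, 7), u))) = Add(Rational(-15, 14), Mul(Rational(1, 7), u)))
Function('Q')(h, R) = Pow(Add(10, Pow(Add(R, h), Rational(1, 2))), Rational(1, 2))
Mul(171, Function('Q')(Function('w')(Add(-5, -1), 5), 17)) = Mul(171, Pow(Add(10, Pow(Add(17, Add(Rational(-15, 14), Mul(Rational(1, 7), 5))), Rational(1, 2))), Rational(1, 2))) = Mul(171, Pow(Add(10, Pow(Add(17, Add(Rational(-15, 14), Rational(5, 7))), Rational(1, 2))), Rational(1, 2))) = Mul(171, Pow(Add(10, Pow(Add(17, Rational(-5, 14)), Rational(1, 2))), Rational(1, 2))) = Mul(171, Pow(Add(10, Pow(Rational(233, 14), Rational(1, 2))), Rational(1, 2))) = Mul(171, Pow(Add(10, Mul(Rational(1, 14), Pow(3262, Rational(1, 2)))), Rational(1, 2)))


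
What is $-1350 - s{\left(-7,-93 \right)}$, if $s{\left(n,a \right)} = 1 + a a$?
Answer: $-10000$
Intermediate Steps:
$s{\left(n,a \right)} = 1 + a^{2}$
$-1350 - s{\left(-7,-93 \right)} = -1350 - \left(1 + \left(-93\right)^{2}\right) = -1350 - \left(1 + 8649\right) = -1350 - 8650 = -10000$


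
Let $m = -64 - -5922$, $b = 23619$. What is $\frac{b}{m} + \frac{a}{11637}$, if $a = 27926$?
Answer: $\frac{438444811}{68169546} \approx 6.4317$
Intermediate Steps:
$m = 5858$ ($m = -64 + 5922 = 5858$)
$\frac{b}{m} + \frac{a}{11637} = \frac{23619}{5858} + \frac{27926}{11637} = \frac{438444811}{68169546}$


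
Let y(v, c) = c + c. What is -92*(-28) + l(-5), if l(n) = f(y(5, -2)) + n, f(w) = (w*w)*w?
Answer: 2507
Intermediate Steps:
y(v, c) = 2*c
f(w) = w**3 (f(w) = w**2*w = w**3)
l(n) = -64 + n (l(n) = (2*(-2))**3 + n = (-4)**3 + n = -64 + n)
-92*(-28) + l(-5) = -92*(-28) + (-64 - 5) = 2576 - 69 = 2507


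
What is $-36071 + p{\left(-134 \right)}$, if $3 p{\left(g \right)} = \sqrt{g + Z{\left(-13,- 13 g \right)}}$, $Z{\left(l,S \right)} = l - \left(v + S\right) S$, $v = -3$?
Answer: $-36071 + \frac{i \sqrt{3029485}}{3} \approx -36071.0 + 580.18 i$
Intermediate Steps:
$Z{\left(l,S \right)} = l - S \left(-3 + S\right)$ ($Z{\left(l,S \right)} = l - \left(-3 + S\right) S = l - S \left(-3 + S\right)$)
$p{\left(g \right)} = \frac{\sqrt{-13 - 169 g^{2} - 38 g}}{3}$ ($p{\left(g \right)} = \frac{\sqrt{g - \left(13 + \left(- 13 g\right)^{2} - - 39 g\right)}}{3} = \frac{\sqrt{g - \left(13 + 39 g + 169 g^{2}\right)}}{3} = \frac{\sqrt{-13 - 169 g^{2} - 38 g}}{3}$)
$-36071 + p{\left(-134 \right)} = -36071 + \frac{\sqrt{-13 - 169 \left(-134\right)^{2} - -5092}}{3} = -36071 + \frac{\sqrt{-13 - 3034564 + 5092}}{3} = -36071 + \frac{\sqrt{-3029485}}{3} = -36071 + \frac{i \sqrt{3029485}}{3}$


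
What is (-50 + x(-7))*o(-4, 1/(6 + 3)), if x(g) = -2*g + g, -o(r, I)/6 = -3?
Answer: -774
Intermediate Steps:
o(r, I) = 18 (o(r, I) = -6*(-3) = 18)
x(g) = -g
(-50 + x(-7))*o(-4, 1/(6 + 3)) = (-50 - 1*(-7))*18 = (-50 + 7)*18 = -43*18 = -774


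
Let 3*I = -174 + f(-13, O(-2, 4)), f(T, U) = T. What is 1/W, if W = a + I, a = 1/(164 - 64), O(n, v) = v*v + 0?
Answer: -300/18697 ≈ -0.016045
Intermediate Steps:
O(n, v) = v² (O(n, v) = v² + 0 = v²)
a = 1/100 ≈ 0.010000
I = -187/3 (I = (-174 - 13)/3 = (⅓)*(-187) = -187/3 ≈ -62.333)
W = -18697/300 (W = 1/100 - 187/3 = -18697/300 ≈ -62.323)
1/W = 1/(-18697/300) = -300/18697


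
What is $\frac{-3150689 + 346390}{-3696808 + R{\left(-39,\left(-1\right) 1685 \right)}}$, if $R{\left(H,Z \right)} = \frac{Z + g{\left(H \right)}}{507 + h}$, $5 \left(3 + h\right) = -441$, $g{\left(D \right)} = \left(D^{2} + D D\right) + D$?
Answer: $\frac{5830137621}{7685657242} \approx 0.75857$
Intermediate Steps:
$g{\left(D \right)} = D + 2 D^{2}$ ($g{\left(D \right)} = \left(D^{2} + D^{2}\right) + D = 2 D^{2} + D = D + 2 D^{2}$)
$h = - \frac{456}{5}$ ($h = -3 + \frac{1}{5} \left(-441\right) = -3 - \frac{441}{5} = - \frac{456}{5} \approx -91.2$)
$R{\left(H,Z \right)} = \frac{5 Z}{2079} + \frac{5 H \left(1 + 2 H\right)}{2079}$ ($R{\left(H,Z \right)} = \frac{Z + H \left(1 + 2 H\right)}{507 - \frac{456}{5}} = \frac{Z + H \left(1 + 2 H\right)}{\frac{2079}{5}} = \left(Z + H \left(1 + 2 H\right)\right) \frac{5}{2079} = \frac{5 Z}{2079} + \frac{5 H \left(1 + 2 H\right)}{2079}$)
$\frac{-3150689 + 346390}{-3696808 + R{\left(-39,\left(-1\right) 1685 \right)}} = \frac{-3150689 + 346390}{-3696808 + \left(\frac{5 \left(\left(-1\right) 1685\right)}{2079} + \frac{5}{2079} \left(-39\right) \left(1 + 2 \left(-39\right)\right)\right)} = - \frac{2804299}{-3696808 + \left(\frac{5}{2079} \left(-1685\right) + \frac{5}{2079} \left(-39\right) \left(1 - 78\right)\right)} = - \frac{2804299}{-3696808 - \left(\frac{8425}{2079} + \frac{65}{693} \left(-77\right)\right)} = - \frac{2804299}{-3696808 + \left(- \frac{8425}{2079} + \frac{65}{9}\right)} = - \frac{2804299}{-3696808 + \frac{6590}{2079}} = - \frac{2804299}{- \frac{7685657242}{2079}} = \left(-2804299\right) \left(- \frac{2079}{7685657242}\right) = \frac{5830137621}{7685657242}$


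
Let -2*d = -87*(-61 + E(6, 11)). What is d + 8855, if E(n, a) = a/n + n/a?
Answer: 277419/44 ≈ 6305.0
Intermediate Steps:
d = -112201/44 (d = -(-87)*(-61 + (11/6 + 6/11))/2 = -(-87)*(-61 + 157/66)/2 = -(-87)*(-3869)/(2*66) = -½*112201/22 = -112201/44 ≈ -2550.0)
d + 8855 = -112201/44 + 8855 = 277419/44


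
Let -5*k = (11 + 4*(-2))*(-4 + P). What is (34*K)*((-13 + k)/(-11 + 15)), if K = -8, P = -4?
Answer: 2788/5 ≈ 557.60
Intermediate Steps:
k = 24/5 (k = -(11 + 4*(-2))*(-4 - 4)/5 = -(11 - 8)*(-8)/5 = -3*(-8)/5 = -1/5*(-24) = 24/5 ≈ 4.8000)
(34*K)*((-13 + k)/(-11 + 15)) = (34*(-8))*((-13 + 24/5)/(-11 + 15)) = -(-11152)/(5*4) = -272*(-41/20) = 2788/5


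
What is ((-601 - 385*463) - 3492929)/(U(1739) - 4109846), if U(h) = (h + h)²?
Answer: -3671785/7986638 ≈ -0.45974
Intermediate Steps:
U(h) = 4*h² (U(h) = (2*h)² = 4*h²)
((-601 - 385*463) - 3492929)/(U(1739) - 4109846) = ((-601 - 385*463) - 3492929)/(4*1739² - 4109846) = ((-601 - 178255) - 3492929)/(4*3024121 - 4109846) = (-178856 - 3492929)/(12096484 - 4109846) = -3671785/7986638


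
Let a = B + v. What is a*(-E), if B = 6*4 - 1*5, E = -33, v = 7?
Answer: 858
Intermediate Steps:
B = 19 (B = 24 - 5 = 19)
a = 26 (a = 19 + 7 = 26)
a*(-E) = 26*(-1*(-33)) = 26*33 = 858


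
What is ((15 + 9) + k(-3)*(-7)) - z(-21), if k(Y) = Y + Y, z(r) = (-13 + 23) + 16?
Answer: 40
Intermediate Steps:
z(r) = 26 (z(r) = 10 + 16 = 26)
k(Y) = 2*Y
((15 + 9) + k(-3)*(-7)) - z(-21) = ((15 + 9) + (2*(-3))*(-7)) - 1*26 = (24 - 6*(-7)) - 26 = (24 + 42) - 26 = 66 - 26 = 40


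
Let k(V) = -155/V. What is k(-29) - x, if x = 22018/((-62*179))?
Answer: 1179356/160921 ≈ 7.3288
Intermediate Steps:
x = -11009/5549 (x = 22018/(-11098) = 22018*(-1/11098) = -11009/5549 ≈ -1.9840)
k(-29) - x = -155/(-29) - 1*(-11009/5549) = -155*(-1/29) + 11009/5549 = 155/29 + 11009/5549 = 1179356/160921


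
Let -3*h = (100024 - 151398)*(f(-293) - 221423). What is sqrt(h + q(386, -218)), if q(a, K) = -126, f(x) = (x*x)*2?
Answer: 4*I*sqrt(53220261) ≈ 29181.0*I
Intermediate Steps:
f(x) = 2*x**2 (f(x) = x**2*2 = 2*x**2)
h = -851524050 (h = -(100024 - 151398)*(2*(-293)**2 - 221423)/3 = -(-51374)*(2*85849 - 221423)/3 = -(-51374)*(171698 - 221423)/3 = -(-51374)*(-49725)/3 = -1/3*2554572150 = -851524050)
sqrt(h + q(386, -218)) = sqrt(-851524050 - 126) = sqrt(-851524176) = 4*I*sqrt(53220261)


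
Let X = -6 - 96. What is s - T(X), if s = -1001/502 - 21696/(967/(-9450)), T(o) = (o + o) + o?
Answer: 103071229237/485434 ≈ 2.1233e+5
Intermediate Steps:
X = -102
T(o) = 3*o (T(o) = 2*o + o = 3*o)
s = 102922686433/485434 (s = -1001*1/502 - 21696/(967*(-1/9450)) = -1001/502 - 21696/(-967/9450) = -1001/502 - 21696*(-9450/967) = -1001/502 + 205027200/967 = 102922686433/485434 ≈ 2.1202e+5)
s - T(X) = 102922686433/485434 - 3*(-102) = 102922686433/485434 - 1*(-306) = 102922686433/485434 + 306 = 103071229237/485434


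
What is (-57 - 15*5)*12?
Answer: -1584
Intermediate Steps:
(-57 - 15*5)*12 = (-57 - 75)*12 = -132*12 = -1584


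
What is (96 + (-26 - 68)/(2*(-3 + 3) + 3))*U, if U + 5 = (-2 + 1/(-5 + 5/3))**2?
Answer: 2813/150 ≈ 18.753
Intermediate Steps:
U = 29/100 (U = -5 + (-2 + 1/(-5 + 5/3))**2 = -5 + (-2 + 1/(-10/3))**2 = -5 + (-2 - 3/10)**2 = -5 + (-23/10)**2 = -5 + 529/100 = 29/100 ≈ 0.29000)
(96 + (-26 - 68)/(2*(-3 + 3) + 3))*U = (96 + (-26 - 68)/(2*(-3 + 3) + 3))*(29/100) = (96 - 94/(2*0 + 3))*(29/100) = (96 - 94/(0 + 3))*(29/100) = (96 - 94/3)*(29/100) = (194/3)*(29/100) = 2813/150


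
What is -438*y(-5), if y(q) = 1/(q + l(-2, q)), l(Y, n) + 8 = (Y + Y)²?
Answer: -146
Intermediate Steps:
l(Y, n) = -8 + 4*Y² (l(Y, n) = -8 + (Y + Y)² = -8 + (2*Y)² = -8 + 4*Y²)
y(q) = 1/(8 + q) (y(q) = 1/(q + (-8 + 4*(-2)²)) = 1/(q + (-8 + 4*4)) = 1/(q + (-8 + 16)) = 1/(q + 8) = 1/(8 + q))
-438*y(-5) = -438/(8 - 5) = -438/3 = -438*⅓ = -146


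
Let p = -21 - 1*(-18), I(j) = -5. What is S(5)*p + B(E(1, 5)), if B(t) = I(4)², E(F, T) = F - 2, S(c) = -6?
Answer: 43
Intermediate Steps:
p = -3 (p = -21 + 18 = -3)
E(F, T) = -2 + F
B(t) = 25 (B(t) = (-5)² = 25)
S(5)*p + B(E(1, 5)) = -6*(-3) + 25 = 18 + 25 = 43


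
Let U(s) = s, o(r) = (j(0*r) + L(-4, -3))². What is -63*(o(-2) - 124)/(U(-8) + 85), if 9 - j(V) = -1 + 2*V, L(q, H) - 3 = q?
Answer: 387/11 ≈ 35.182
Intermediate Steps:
L(q, H) = 3 + q
j(V) = 10 - 2*V (j(V) = 9 - (-1 + 2*V) = 9 + (1 - 2*V) = 10 - 2*V)
o(r) = 81 (o(r) = ((10 - 0*r) + (3 - 4))² = ((10 - 2*0) - 1)² = ((10 + 0) - 1)² = (10 - 1)² = 9² = 81)
-63*(o(-2) - 124)/(U(-8) + 85) = -63*(81 - 124)/(-8 + 85) = -(-2709)/77 = -63*(-43/77) = 387/11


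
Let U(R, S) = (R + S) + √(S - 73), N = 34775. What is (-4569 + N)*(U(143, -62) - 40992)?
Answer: -1235757666 + 90618*I*√15 ≈ -1.2358e+9 + 3.5096e+5*I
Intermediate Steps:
U(R, S) = R + S + √(-73 + S) (U(R, S) = (R + S) + √(-73 + S) = R + S + √(-73 + S))
(-4569 + N)*(U(143, -62) - 40992) = (-4569 + 34775)*((143 - 62 + √(-73 - 62)) - 40992) = 30206*((143 - 62 + √(-135)) - 40992) = 30206*((143 - 62 + 3*I*√15) - 40992) = 30206*((81 + 3*I*√15) - 40992) = 30206*(-40911 + 3*I*√15) = -1235757666 + 90618*I*√15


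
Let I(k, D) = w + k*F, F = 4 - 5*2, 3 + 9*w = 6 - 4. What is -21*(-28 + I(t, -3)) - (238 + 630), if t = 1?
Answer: -455/3 ≈ -151.67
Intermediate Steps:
w = -1/9 (w = -1/3 + (6 - 4)/9 = -1/3 + (1/9)*2 = -1/3 + 2/9 = -1/9 ≈ -0.11111)
F = -6 (F = 4 - 10 = -6)
I(k, D) = -1/9 - 6*k (I(k, D) = -1/9 + k*(-6) = -1/9 - 6*k)
-21*(-28 + I(t, -3)) - (238 + 630) = -21*(-28 + (-1/9 - 6*1)) - (238 + 630) = -21*(-28 + (-1/9 - 6)) - 1*868 = -21*(-28 - 55/9) - 868 = -21*(-307/9) - 868 = 2149/3 - 868 = -455/3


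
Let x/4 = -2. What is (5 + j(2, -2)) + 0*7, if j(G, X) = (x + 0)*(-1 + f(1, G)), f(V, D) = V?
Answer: 5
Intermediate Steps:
x = -8 (x = 4*(-2) = -8)
j(G, X) = 0 (j(G, X) = (-8 + 0)*(-1 + 1) = -8*0 = 0)
(5 + j(2, -2)) + 0*7 = (5 + 0) + 0*7 = 5 + 0 = 5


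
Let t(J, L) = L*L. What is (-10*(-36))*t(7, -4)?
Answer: 5760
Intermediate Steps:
t(J, L) = L²
(-10*(-36))*t(7, -4) = -10*(-36)*(-4)² = 360*16 = 5760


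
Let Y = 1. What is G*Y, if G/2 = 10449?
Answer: 20898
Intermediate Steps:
G = 20898 (G = 2*10449 = 20898)
G*Y = 20898*1 = 20898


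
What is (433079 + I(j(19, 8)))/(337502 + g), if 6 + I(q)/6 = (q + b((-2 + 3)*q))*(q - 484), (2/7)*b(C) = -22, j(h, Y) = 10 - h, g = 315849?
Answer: 687431/653351 ≈ 1.0522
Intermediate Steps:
b(C) = -77 (b(C) = (7/2)*(-22) = -77)
I(q) = -36 + 6*(-484 + q)*(-77 + q) (I(q) = -36 + 6*((q - 77)*(q - 484)) = -36 + 6*((-77 + q)*(-484 + q)) = -36 + 6*((-484 + q)*(-77 + q)) = -36 + 6*(-484 + q)*(-77 + q))
(433079 + I(j(19, 8)))/(337502 + g) = (433079 + (223572 - 3366*(10 - 1*19) + 6*(10 - 1*19)²))/(337502 + 315849) = (433079 + (223572 - 3366*(10 - 19) + 6*(10 - 19)²))/653351 = (433079 + (223572 - 3366*(-9) + 6*(-9)²))*(1/653351) = (433079 + (223572 + 30294 + 6*81))*(1/653351) = (433079 + (223572 + 30294 + 486))*(1/653351) = (433079 + 254352)*(1/653351) = 687431*(1/653351) = 687431/653351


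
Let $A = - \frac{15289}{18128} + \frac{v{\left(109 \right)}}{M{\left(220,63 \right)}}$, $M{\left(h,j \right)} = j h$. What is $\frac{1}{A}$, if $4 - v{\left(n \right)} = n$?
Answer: $- \frac{54384}{46279} \approx -1.1751$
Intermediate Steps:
$v{\left(n \right)} = 4 - n$
$M{\left(h,j \right)} = h j$
$A = - \frac{46279}{54384}$ ($A = - \frac{15289}{18128} + \frac{4 - 109}{220 \cdot 63} = \left(-15289\right) \frac{1}{18128} + \frac{4 - 109}{13860} = - \frac{15289}{18128} - \frac{1}{132} = - \frac{46279}{54384} \approx -0.85097$)
$\frac{1}{A} = \frac{1}{- \frac{46279}{54384}} = - \frac{54384}{46279}$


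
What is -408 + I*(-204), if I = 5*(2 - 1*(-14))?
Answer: -16728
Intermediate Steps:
I = 80 (I = 5*(2 + 14) = 5*16 = 80)
-408 + I*(-204) = -408 + 80*(-204) = -408 - 16320 = -16728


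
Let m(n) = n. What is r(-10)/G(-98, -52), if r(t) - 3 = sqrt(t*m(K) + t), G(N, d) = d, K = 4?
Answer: -3/52 - 5*I*sqrt(2)/52 ≈ -0.057692 - 0.13598*I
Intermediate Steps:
r(t) = 3 + sqrt(5)*sqrt(t) (r(t) = 3 + sqrt(t*4 + t) = 3 + sqrt(4*t + t) = 3 + sqrt(5*t) = 3 + sqrt(5)*sqrt(t))
r(-10)/G(-98, -52) = (3 + sqrt(5)*sqrt(-10))/(-52) = (3 + sqrt(5)*(I*sqrt(10)))*(-1/52) = (3 + 5*I*sqrt(2))*(-1/52) = -3/52 - 5*I*sqrt(2)/52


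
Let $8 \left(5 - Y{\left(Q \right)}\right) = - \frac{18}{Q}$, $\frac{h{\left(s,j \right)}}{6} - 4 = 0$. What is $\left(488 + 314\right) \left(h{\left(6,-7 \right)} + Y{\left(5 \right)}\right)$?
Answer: $\frac{236189}{10} \approx 23619.0$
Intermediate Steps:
$h{\left(s,j \right)} = 24$ ($h{\left(s,j \right)} = 24 + 6 \cdot 0 = 24 + 0 = 24$)
$Y{\left(Q \right)} = 5 + \frac{9}{4 Q}$ ($Y{\left(Q \right)} = 5 - \frac{\left(-18\right) \frac{1}{Q}}{8} = 5 + \frac{9}{4 Q}$)
$\left(488 + 314\right) \left(h{\left(6,-7 \right)} + Y{\left(5 \right)}\right) = \left(488 + 314\right) \left(24 + \left(5 + \frac{9}{4 \cdot 5}\right)\right) = 802 \left(24 + \left(5 + \frac{9}{4} \cdot \frac{1}{5}\right)\right) = 802 \left(24 + \left(5 + \frac{9}{20}\right)\right) = 802 \left(24 + \frac{109}{20}\right) = 802 \cdot \frac{589}{20} = \frac{236189}{10}$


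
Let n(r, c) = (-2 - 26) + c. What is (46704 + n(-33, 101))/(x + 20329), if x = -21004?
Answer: -46777/675 ≈ -69.299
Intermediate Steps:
n(r, c) = -28 + c
(46704 + n(-33, 101))/(x + 20329) = (46704 + (-28 + 101))/(-21004 + 20329) = (46704 + 73)/(-675) = 46777*(-1/675) = -46777/675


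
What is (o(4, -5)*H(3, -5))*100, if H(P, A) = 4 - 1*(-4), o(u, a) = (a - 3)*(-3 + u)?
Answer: -6400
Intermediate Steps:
o(u, a) = (-3 + a)*(-3 + u)
H(P, A) = 8 (H(P, A) = 4 + 4 = 8)
(o(4, -5)*H(3, -5))*100 = ((9 - 3*(-5) - 3*4 - 5*4)*8)*100 = ((9 + 15 - 12 - 20)*8)*100 = -8*8*100 = -64*100 = -6400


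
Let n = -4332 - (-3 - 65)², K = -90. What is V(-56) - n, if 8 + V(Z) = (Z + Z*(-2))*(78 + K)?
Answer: 8276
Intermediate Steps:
V(Z) = -8 + 12*Z (V(Z) = -8 + (Z + Z*(-2))*(78 - 90) = -8 + (Z - 2*Z)*(-12) = -8 - Z*(-12) = -8 + 12*Z)
n = -8956 (n = -4332 - 1*(-68)² = -4332 - 1*4624 = -4332 - 4624 = -8956)
V(-56) - n = (-8 + 12*(-56)) - 1*(-8956) = (-8 - 672) + 8956 = -680 + 8956 = 8276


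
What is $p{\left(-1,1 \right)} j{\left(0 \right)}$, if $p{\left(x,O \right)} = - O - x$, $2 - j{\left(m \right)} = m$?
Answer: $0$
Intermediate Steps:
$j{\left(m \right)} = 2 - m$
$p{\left(-1,1 \right)} j{\left(0 \right)} = \left(\left(-1\right) 1 - -1\right) \left(2 - 0\right) = \left(-1 + 1\right) \left(2 + 0\right) = 0 \cdot 2 = 0$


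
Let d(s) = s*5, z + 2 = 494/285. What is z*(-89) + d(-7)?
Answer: -169/15 ≈ -11.267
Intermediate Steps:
z = -4/15 (z = -2 + 494/285 = -2 + 494*(1/285) = -2 + 26/15 = -4/15 ≈ -0.26667)
d(s) = 5*s
z*(-89) + d(-7) = -4/15*(-89) + 5*(-7) = 356/15 - 35 = -169/15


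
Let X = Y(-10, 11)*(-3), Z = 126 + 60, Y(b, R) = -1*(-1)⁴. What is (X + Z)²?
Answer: 35721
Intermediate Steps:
Y(b, R) = -1 (Y(b, R) = -1*1 = -1)
Z = 186
X = 3 (X = -1*(-3) = 3)
(X + Z)² = (3 + 186)² = 189² = 35721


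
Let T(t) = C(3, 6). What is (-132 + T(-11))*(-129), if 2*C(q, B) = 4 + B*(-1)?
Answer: 17157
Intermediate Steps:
C(q, B) = 2 - B/2 (C(q, B) = (4 + B*(-1))/2 = (4 - B)/2 = 2 - B/2)
T(t) = -1 (T(t) = 2 - 1/2*6 = 2 - 3 = -1)
(-132 + T(-11))*(-129) = (-132 - 1)*(-129) = -133*(-129) = 17157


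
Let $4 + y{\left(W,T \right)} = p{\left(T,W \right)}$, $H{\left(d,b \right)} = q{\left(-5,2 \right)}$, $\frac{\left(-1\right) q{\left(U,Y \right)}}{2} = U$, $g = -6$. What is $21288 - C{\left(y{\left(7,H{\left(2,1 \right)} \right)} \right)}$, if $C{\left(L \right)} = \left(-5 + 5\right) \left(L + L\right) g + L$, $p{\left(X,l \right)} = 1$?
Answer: $21291$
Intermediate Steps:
$q{\left(U,Y \right)} = - 2 U$
$H{\left(d,b \right)} = 10$ ($H{\left(d,b \right)} = \left(-2\right) \left(-5\right) = 10$)
$y{\left(W,T \right)} = -3$ ($y{\left(W,T \right)} = -4 + 1 = -3$)
$C{\left(L \right)} = L$ ($C{\left(L \right)} = \left(-5 + 5\right) \left(L + L\right) \left(-6\right) + L = 0 \cdot 2 L \left(-6\right) + L = 0 \left(-6\right) + L = 0 + L = L$)
$21288 - C{\left(y{\left(7,H{\left(2,1 \right)} \right)} \right)} = 21288 - -3 = 21288 + 3 = 21291$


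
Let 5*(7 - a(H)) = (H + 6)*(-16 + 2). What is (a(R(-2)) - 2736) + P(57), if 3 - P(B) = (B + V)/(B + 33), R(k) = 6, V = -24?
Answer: -80783/30 ≈ -2692.8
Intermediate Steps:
P(B) = 3 - (-24 + B)/(33 + B) (P(B) = 3 - (B - 24)/(B + 33) = 3 - (-24 + B)/(33 + B))
a(H) = 119/5 + 14*H/5 (a(H) = 7 - (H + 6)*(-16 + 2)/5 = 7 - (6 + H)*(-14)/5 = 7 - (-84 - 14*H)/5 = 7 + (84/5 + 14*H/5) = 119/5 + 14*H/5)
(a(R(-2)) - 2736) + P(57) = ((119/5 + (14/5)*6) - 2736) + (123 + 2*57)/(33 + 57) = ((119/5 + 84/5) - 2736) + (123 + 114)/90 = (203/5 - 2736) + (1/90)*237 = -13477/5 + 79/30 = -80783/30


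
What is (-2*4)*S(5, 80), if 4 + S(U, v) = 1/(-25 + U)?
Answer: 162/5 ≈ 32.400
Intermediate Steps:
S(U, v) = -4 + 1/(-25 + U)
(-2*4)*S(5, 80) = (-2*4)*((101 - 4*5)/(-25 + 5)) = -8*(101 - 20)/(-20) = -(-2)*81/5 = -8*(-81/20) = 162/5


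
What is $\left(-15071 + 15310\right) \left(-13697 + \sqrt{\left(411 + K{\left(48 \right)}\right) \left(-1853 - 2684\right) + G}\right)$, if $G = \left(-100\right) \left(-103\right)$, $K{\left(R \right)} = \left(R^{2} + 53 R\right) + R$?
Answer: $-3273583 + 239 i \sqrt{24067559} \approx -3.2736 \cdot 10^{6} + 1.1725 \cdot 10^{6} i$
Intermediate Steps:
$K{\left(R \right)} = R^{2} + 54 R$
$G = 10300$
$\left(-15071 + 15310\right) \left(-13697 + \sqrt{\left(411 + K{\left(48 \right)}\right) \left(-1853 - 2684\right) + G}\right) = \left(-15071 + 15310\right) \left(-13697 + \sqrt{\left(411 + 48 \left(54 + 48\right)\right) \left(-1853 - 2684\right) + 10300}\right) = 239 \left(-13697 + \sqrt{\left(411 + 48 \cdot 102\right) \left(-4537\right) + 10300}\right) = 239 \left(-13697 + \sqrt{\left(411 + 4896\right) \left(-4537\right) + 10300}\right) = 239 \left(-13697 + \sqrt{5307 \left(-4537\right) + 10300}\right) = 239 \left(-13697 + \sqrt{-24077859 + 10300}\right) = 239 \left(-13697 + \sqrt{-24067559}\right) = 239 \left(-13697 + i \sqrt{24067559}\right) = -3273583 + 239 i \sqrt{24067559}$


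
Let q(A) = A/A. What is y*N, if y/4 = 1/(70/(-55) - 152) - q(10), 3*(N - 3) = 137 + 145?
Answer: -329218/843 ≈ -390.53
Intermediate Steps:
N = 97 (N = 3 + (137 + 145)/3 = 3 + (1/3)*282 = 3 + 94 = 97)
q(A) = 1
y = -3394/843 (y = 4*(1/(70/(-55) - 152) - 1*1) = 4*(1/(70*(-1/55) - 152) - 1) = 4*(1/(-14/11 - 152) - 1) = 4*(1/(-1686/11) - 1) = 4*(-11/1686 - 1) = 4*(-1697/1686) = -3394/843 ≈ -4.0261)
y*N = -3394/843*97 = -329218/843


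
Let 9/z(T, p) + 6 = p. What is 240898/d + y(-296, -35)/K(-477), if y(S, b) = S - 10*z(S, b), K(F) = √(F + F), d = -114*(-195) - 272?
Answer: 120449/10979 + 6023*I*√106/6519 ≈ 10.971 + 9.5123*I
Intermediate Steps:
z(T, p) = 9/(-6 + p)
d = 21958 (d = 22230 - 272 = 21958)
K(F) = √2*√F (K(F) = √(2*F) = √2*√F)
y(S, b) = S - 90/(-6 + b)
240898/d + y(-296, -35)/K(-477) = 240898/21958 + ((-90 - 296*(-6 - 35))/(-6 - 35))/((√2*√(-477))) = 240898*(1/21958) + ((-90 - 296*(-41))/(-41))/((√2*(3*I*√53))) = 120449/10979 + (-(-90 + 12136)/41)/((3*I*√106)) = 120449/10979 + (-1/41*12046)*(-I*√106/318) = 120449/10979 - (-6023)*I*√106/6519 = 120449/10979 + 6023*I*√106/6519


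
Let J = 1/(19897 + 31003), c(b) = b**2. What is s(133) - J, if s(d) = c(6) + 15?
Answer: 2595899/50900 ≈ 51.000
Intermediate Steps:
s(d) = 51 (s(d) = 6**2 + 15 = 36 + 15 = 51)
J = 1/50900 ≈ 1.9646e-5
s(133) - J = 51 - 1*1/50900 = 51 - 1/50900 = 2595899/50900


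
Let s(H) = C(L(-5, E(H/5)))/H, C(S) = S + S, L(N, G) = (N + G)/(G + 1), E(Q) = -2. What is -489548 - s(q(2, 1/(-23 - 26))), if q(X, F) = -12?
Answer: -2937281/6 ≈ -4.8955e+5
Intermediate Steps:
L(N, G) = (G + N)/(1 + G)
C(S) = 2*S
s(H) = 14/H (s(H) = (2*((-2 - 5)/(1 - 2)))/H = (2*(-7/(-1)))/H = (2*(-1*(-7)))/H = (2*7)/H = 14/H)
-489548 - s(q(2, 1/(-23 - 26))) = -489548 - 14/(-12) = -489548 - 14*(-1)/12 = -489548 - 1*(-7/6) = -489548 + 7/6 = -2937281/6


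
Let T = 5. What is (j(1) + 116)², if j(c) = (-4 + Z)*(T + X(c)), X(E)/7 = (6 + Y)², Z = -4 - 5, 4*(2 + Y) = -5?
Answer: 103938025/256 ≈ 4.0601e+5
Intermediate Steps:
Y = -13/4 (Y = -2 + (¼)*(-5) = -2 - 5/4 = -13/4 ≈ -3.2500)
Z = -9
X(E) = 847/16 (X(E) = 7*(6 - 13/4)² = 7*(11/4)² = 7*(121/16) = 847/16)
j(c) = -12051/16 (j(c) = (-4 - 9)*(5 + 847/16) = -13*927/16 = -12051/16)
(j(1) + 116)² = (-12051/16 + 116)² = (-10195/16)² = 103938025/256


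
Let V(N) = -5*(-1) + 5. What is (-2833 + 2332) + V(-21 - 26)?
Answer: -491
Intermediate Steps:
V(N) = 10 (V(N) = 5 + 5 = 10)
(-2833 + 2332) + V(-21 - 26) = (-2833 + 2332) + 10 = -501 + 10 = -491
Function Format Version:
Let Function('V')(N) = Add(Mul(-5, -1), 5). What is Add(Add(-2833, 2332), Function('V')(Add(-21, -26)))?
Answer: -491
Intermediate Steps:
Function('V')(N) = 10 (Function('V')(N) = Add(5, 5) = 10)
Add(Add(-2833, 2332), Function('V')(Add(-21, -26))) = Add(Add(-2833, 2332), 10) = Add(-501, 10) = -491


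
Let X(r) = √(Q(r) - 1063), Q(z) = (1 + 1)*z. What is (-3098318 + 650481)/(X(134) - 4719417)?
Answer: 3850787850343/7424298940228 + 2447837*I*√795/22272896820684 ≈ 0.51867 + 3.0988e-6*I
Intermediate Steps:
Q(z) = 2*z
X(r) = √(-1063 + 2*r) (X(r) = √(2*r - 1063) = √(-1063 + 2*r))
(-3098318 + 650481)/(X(134) - 4719417) = (-3098318 + 650481)/(√(-1063 + 2*134) - 4719417) = -2447837/(√(-1063 + 268) - 4719417) = -2447837/(√(-795) - 4719417) = -2447837/(I*√795 - 4719417) = -2447837/(-4719417 + I*√795)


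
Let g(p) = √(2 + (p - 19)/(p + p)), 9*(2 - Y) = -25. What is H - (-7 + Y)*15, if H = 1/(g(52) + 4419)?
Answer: 203087989028/6092598309 - 2*√6266/2030866103 ≈ 33.334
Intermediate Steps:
Y = 43/9 (Y = 2 - ⅑*(-25) = 2 + 25/9 = 43/9 ≈ 4.7778)
g(p) = √(2 + (-19 + p)/(2*p)) (g(p) = √(2 + (-19 + p)/((2*p))) = √(2 + (-19 + p)*(1/(2*p))) = √(2 + (-19 + p)/(2*p)))
H = 1/(4419 + √6266/52) (H = 1/(√(10 - 38/52)/2 + 4419) = 1/(√(10 - 38*1/52)/2 + 4419) = 1/(√(10 - 19/26)/2 + 4419) = 1/(√(241/26)/2 + 4419) = 1/((√6266/26)/2 + 4419) = 1/(√6266/52 + 4419) = 1/(4419 + √6266/52) ≈ 0.00022622)
H - (-7 + Y)*15 = (459576/2030866103 - 2*√6266/2030866103) - (-7 + 43/9)*15 = (459576/2030866103 - 2*√6266/2030866103) - (-20)*15/9 = (459576/2030866103 - 2*√6266/2030866103) - 1*(-100/3) = (459576/2030866103 - 2*√6266/2030866103) + 100/3 = 203087989028/6092598309 - 2*√6266/2030866103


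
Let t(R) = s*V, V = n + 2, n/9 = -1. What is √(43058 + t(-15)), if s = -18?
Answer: 4*√2699 ≈ 207.81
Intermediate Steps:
n = -9 (n = 9*(-1) = -9)
V = -7 (V = -9 + 2 = -7)
t(R) = 126 (t(R) = -18*(-7) = 126)
√(43058 + t(-15)) = √(43058 + 126) = √43184 = 4*√2699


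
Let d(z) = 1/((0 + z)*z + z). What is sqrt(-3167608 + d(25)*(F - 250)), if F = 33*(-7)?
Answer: I*sqrt(316760874)/10 ≈ 1779.8*I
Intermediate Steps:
F = -231
d(z) = 1/(z + z**2) (d(z) = 1/(z*z + z) = 1/(z**2 + z) = 1/(z + z**2))
sqrt(-3167608 + d(25)*(F - 250)) = sqrt(-3167608 + (1/(25*(1 + 25)))*(-231 - 250)) = sqrt(-3167608 + ((1/25)/26)*(-481)) = sqrt(-3167608 + ((1/25)*(1/26))*(-481)) = sqrt(-3167608 + (1/650)*(-481)) = sqrt(-3167608 - 37/50) = sqrt(-158380437/50) = I*sqrt(316760874)/10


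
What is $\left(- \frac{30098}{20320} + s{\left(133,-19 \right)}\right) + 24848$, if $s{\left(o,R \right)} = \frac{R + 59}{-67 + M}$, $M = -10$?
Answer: $\frac{19437522187}{782320} \approx 24846.0$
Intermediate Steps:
$s{\left(o,R \right)} = - \frac{59}{77} - \frac{R}{77}$ ($s{\left(o,R \right)} = \frac{R + 59}{-67 - 10} = \frac{59 + R}{-77} = \left(59 + R\right) \left(- \frac{1}{77}\right) = - \frac{59}{77} - \frac{R}{77}$)
$\left(- \frac{30098}{20320} + s{\left(133,-19 \right)}\right) + 24848 = \left(- \frac{30098}{20320} - \frac{40}{77}\right) + 24848 = \left(\left(-30098\right) \frac{1}{20320} + \left(- \frac{59}{77} + \frac{19}{77}\right)\right) + 24848 = \left(- \frac{15049}{10160} - \frac{40}{77}\right) + 24848 = - \frac{1565173}{782320} + 24848 = \frac{19437522187}{782320}$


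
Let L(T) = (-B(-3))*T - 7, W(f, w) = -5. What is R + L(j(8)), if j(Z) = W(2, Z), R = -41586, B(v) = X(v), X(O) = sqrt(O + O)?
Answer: -41593 + 5*I*sqrt(6) ≈ -41593.0 + 12.247*I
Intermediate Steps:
X(O) = sqrt(2)*sqrt(O) (X(O) = sqrt(2*O) = sqrt(2)*sqrt(O))
B(v) = sqrt(2)*sqrt(v)
j(Z) = -5
L(T) = -7 - I*T*sqrt(6) (L(T) = (-sqrt(2)*sqrt(-3))*T - 7 = (-sqrt(2)*I*sqrt(3))*T - 7 = (-I*sqrt(6))*T - 7 = -I*T*sqrt(6) - 7 = -7 - I*T*sqrt(6))
R + L(j(8)) = -41586 + (-7 - 1*I*(-5)*sqrt(6)) = -41586 + (-7 + 5*I*sqrt(6)) = -41593 + 5*I*sqrt(6)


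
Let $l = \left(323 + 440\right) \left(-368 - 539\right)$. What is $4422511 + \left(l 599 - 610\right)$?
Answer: $-410110658$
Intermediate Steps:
$l = -692041$ ($l = 763 \left(-907\right) = -692041$)
$4422511 + \left(l 599 - 610\right) = 4422511 - 414533169 = -410110658$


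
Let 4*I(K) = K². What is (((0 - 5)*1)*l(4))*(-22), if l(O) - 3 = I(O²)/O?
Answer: 2090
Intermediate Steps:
I(K) = K²/4
l(O) = 3 + O³/4 (l(O) = 3 + ((O²)²/4)/O = 3 + (O⁴/4)/O = 3 + O³/4)
(((0 - 5)*1)*l(4))*(-22) = (((0 - 5)*1)*(3 + (¼)*4³))*(-22) = ((-5*1)*(3 + (¼)*64))*(-22) = -5*(3 + 16)*(-22) = -5*19*(-22) = -95*(-22) = 2090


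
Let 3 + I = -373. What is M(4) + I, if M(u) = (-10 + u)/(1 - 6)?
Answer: -1874/5 ≈ -374.80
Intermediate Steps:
I = -376 (I = -3 - 373 = -376)
M(u) = 2 - u/5 (M(u) = (-10 + u)/(-5) = (-10 + u)*(-1/5) = 2 - u/5)
M(4) + I = (2 - 1/5*4) - 376 = (2 - 4/5) - 376 = 6/5 - 376 = -1874/5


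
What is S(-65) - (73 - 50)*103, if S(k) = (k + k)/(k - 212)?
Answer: -656083/277 ≈ -2368.5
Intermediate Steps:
S(k) = 2*k/(-212 + k) (S(k) = (2*k)/(-212 + k) = 2*k/(-212 + k))
S(-65) - (73 - 50)*103 = 2*(-65)/(-212 - 65) - (73 - 50)*103 = 2*(-65)/(-277) - 23*103 = 2*(-65)*(-1/277) - 1*2369 = 130/277 - 2369 = -656083/277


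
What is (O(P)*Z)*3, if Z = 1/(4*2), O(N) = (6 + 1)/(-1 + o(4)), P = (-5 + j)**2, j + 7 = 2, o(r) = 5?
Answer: 21/32 ≈ 0.65625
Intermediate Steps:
j = -5 (j = -7 + 2 = -5)
P = 100 (P = (-5 - 5)**2 = (-10)**2 = 100)
O(N) = 7/4 (O(N) = (6 + 1)/(-1 + 5) = 7/4)
Z = 1/8 ≈ 0.12500
(O(P)*Z)*3 = ((7/4)*(1/8))*3 = (7/32)*3 = 21/32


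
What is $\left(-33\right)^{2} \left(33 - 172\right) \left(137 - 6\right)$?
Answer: $-19829601$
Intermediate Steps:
$\left(-33\right)^{2} \left(33 - 172\right) \left(137 - 6\right) = 1089 \left(\left(-139\right) 131\right) = 1089 \left(-18209\right) = -19829601$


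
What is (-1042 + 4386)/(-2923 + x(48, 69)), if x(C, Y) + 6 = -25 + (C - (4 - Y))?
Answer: -3344/2841 ≈ -1.1770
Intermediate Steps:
x(C, Y) = -35 + C + Y (x(C, Y) = -6 + (-25 + (C - (4 - Y))) = -6 + (-25 + (C + (-4 + Y))) = -6 + (-25 + (-4 + C + Y)) = -6 + (-29 + C + Y) = -35 + C + Y)
(-1042 + 4386)/(-2923 + x(48, 69)) = (-1042 + 4386)/(-2923 + (-35 + 48 + 69)) = 3344/(-2923 + 82) = 3344/(-2841) = 3344*(-1/2841) = -3344/2841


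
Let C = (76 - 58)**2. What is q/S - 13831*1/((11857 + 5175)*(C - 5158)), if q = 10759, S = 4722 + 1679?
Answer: 885905922423/527011535888 ≈ 1.6810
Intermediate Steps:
C = 324 (C = 18**2 = 324)
S = 6401
q/S - 13831*1/((11857 + 5175)*(C - 5158)) = 10759/6401 - 13831*1/((324 - 5158)*(11857 + 5175)) = 10759*(1/6401) - 13831/(17032*(-4834)) = 10759/6401 - 13831/(-82332688) = 10759/6401 - 13831*(-1/82332688) = 10759/6401 + 13831/82332688 = 885905922423/527011535888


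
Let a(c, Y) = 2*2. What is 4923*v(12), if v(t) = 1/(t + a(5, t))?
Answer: 4923/16 ≈ 307.69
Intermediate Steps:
a(c, Y) = 4
v(t) = 1/(4 + t) (v(t) = 1/(t + 4) = 1/(4 + t))
4923*v(12) = 4923/(4 + 12) = 4923/16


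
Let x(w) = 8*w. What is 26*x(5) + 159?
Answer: 1199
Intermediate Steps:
26*x(5) + 159 = 26*(8*5) + 159 = 26*40 + 159 = 1040 + 159 = 1199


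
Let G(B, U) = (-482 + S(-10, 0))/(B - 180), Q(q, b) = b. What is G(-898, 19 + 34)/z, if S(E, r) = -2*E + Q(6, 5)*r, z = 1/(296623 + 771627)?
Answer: 3204750/7 ≈ 4.5782e+5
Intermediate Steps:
z = 1/1068250 ≈ 9.3611e-7
S(E, r) = -2*E + 5*r
G(B, U) = -462/(-180 + B) (G(B, U) = (-482 + (-2*(-10) + 5*0))/(B - 180) = (-482 + (20 + 0))/(-180 + B) = (-482 + 20)/(-180 + B) = -462/(-180 + B))
G(-898, 19 + 34)/z = (-462/(-180 - 898))/(1/1068250) = -462/(-1078)*1068250 = -462*(-1/1078)*1068250 = (3/7)*1068250 = 3204750/7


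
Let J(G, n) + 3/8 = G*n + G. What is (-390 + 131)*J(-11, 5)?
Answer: 137529/8 ≈ 17191.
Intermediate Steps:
J(G, n) = -3/8 + G + G*n (J(G, n) = -3/8 + (G*n + G) = -3/8 + (G + G*n) = -3/8 + G + G*n)
(-390 + 131)*J(-11, 5) = (-390 + 131)*(-3/8 - 11 - 11*5) = -259*(-3/8 - 11 - 55) = -259*(-531/8) = 137529/8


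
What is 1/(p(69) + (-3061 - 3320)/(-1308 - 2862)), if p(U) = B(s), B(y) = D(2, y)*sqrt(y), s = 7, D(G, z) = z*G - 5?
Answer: -985510/363658857 + 1932100*sqrt(7)/121219619 ≈ 0.039460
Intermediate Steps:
D(G, z) = -5 + G*z (D(G, z) = G*z - 5 = -5 + G*z)
B(y) = sqrt(y)*(-5 + 2*y) (B(y) = (-5 + 2*y)*sqrt(y) = sqrt(y)*(-5 + 2*y))
p(U) = 9*sqrt(7) (p(U) = sqrt(7)*(-5 + 2*7) = sqrt(7)*(-5 + 14) = sqrt(7)*9 = 9*sqrt(7))
1/(p(69) + (-3061 - 3320)/(-1308 - 2862)) = 1/(9*sqrt(7) + (-3061 - 3320)/(-1308 - 2862)) = 1/(9*sqrt(7) - 6381/(-4170)) = 1/(9*sqrt(7) - 6381*(-1/4170)) = 1/(9*sqrt(7) + 2127/1390) = 1/(2127/1390 + 9*sqrt(7))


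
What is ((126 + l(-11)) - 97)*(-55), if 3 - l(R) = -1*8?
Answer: -2200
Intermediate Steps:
l(R) = 11 (l(R) = 3 - (-1)*8 = 3 - 1*(-8) = 3 + 8 = 11)
((126 + l(-11)) - 97)*(-55) = ((126 + 11) - 97)*(-55) = (137 - 97)*(-55) = 40*(-55) = -2200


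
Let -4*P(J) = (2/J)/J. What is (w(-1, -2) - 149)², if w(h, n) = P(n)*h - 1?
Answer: 1437601/64 ≈ 22463.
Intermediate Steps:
P(J) = -1/(2*J²) (P(J) = -2/J/(4*J) = -1/(2*J²))
w(h, n) = -1 - h/(2*n²) (w(h, n) = (-1/(2*n²))*h - 1 = -h/(2*n²) - 1 = -1 - h/(2*n²))
(w(-1, -2) - 149)² = ((-1 - ½*(-1)/(-2)²) - 149)² = ((-1 - ½*(-1)*¼) - 149)² = ((-1 + ⅛) - 149)² = (-7/8 - 149)² = (-1199/8)² = 1437601/64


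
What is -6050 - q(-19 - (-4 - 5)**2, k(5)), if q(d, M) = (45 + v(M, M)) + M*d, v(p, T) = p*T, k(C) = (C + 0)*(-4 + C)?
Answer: -5620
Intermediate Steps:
k(C) = C*(-4 + C)
v(p, T) = T*p
q(d, M) = 45 + M**2 + M*d (q(d, M) = (45 + M*M) + M*d = (45 + M**2) + M*d = 45 + M**2 + M*d)
-6050 - q(-19 - (-4 - 5)**2, k(5)) = -6050 - (45 + (5*(-4 + 5))**2 + (5*(-4 + 5))*(-19 - (-4 - 5)**2)) = -6050 - (45 + (5*1)**2 + (5*1)*(-19 - 1*(-9)**2)) = -6050 - (45 + 5**2 + 5*(-19 - 1*81)) = -6050 - (45 + 25 + 5*(-19 - 81)) = -6050 - (45 + 25 + 5*(-100)) = -6050 - (45 + 25 - 500) = -6050 - 1*(-430) = -6050 + 430 = -5620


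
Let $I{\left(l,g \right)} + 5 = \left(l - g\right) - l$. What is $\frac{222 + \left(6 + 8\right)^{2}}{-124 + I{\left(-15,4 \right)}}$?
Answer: $- \frac{22}{7} \approx -3.1429$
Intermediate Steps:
$I{\left(l,g \right)} = -5 - g$
$\frac{222 + \left(6 + 8\right)^{2}}{-124 + I{\left(-15,4 \right)}} = \frac{222 + \left(6 + 8\right)^{2}}{-124 - 9} = \frac{222 + 14^{2}}{-124 - 9} = \frac{222 + 196}{-124 - 9} = \frac{418}{-133} = 418 \left(- \frac{1}{133}\right) = - \frac{22}{7}$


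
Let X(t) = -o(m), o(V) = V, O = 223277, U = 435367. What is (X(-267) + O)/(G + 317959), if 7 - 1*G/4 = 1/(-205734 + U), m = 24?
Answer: 51266256149/73020308767 ≈ 0.70208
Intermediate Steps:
G = 6429720/229633 (G = 28 - 4/(-205734 + 435367) = 28 - 4/229633 = 6429720/229633 ≈ 28.000)
X(t) = -24 (X(t) = -1*24 = -24)
(X(-267) + O)/(G + 317959) = (-24 + 223277)/(6429720/229633 + 317959) = 223253/(73020308767/229633) = 223253*(229633/73020308767) = 51266256149/73020308767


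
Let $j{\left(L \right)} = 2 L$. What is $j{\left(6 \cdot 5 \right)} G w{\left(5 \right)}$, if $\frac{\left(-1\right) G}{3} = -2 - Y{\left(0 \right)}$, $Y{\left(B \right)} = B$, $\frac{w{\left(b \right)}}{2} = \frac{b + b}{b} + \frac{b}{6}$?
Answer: $2040$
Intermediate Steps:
$w{\left(b \right)} = 4 + \frac{b}{3}$ ($w{\left(b \right)} = 2 \left(\frac{b + b}{b} + \frac{b}{6}\right) = 2 \left(\frac{2 b}{b} + b \frac{1}{6}\right) = 2 \left(2 + \frac{b}{6}\right) = 4 + \frac{b}{3}$)
$G = 6$ ($G = - 3 \left(-2 - 0\right) = - 3 \left(-2 + 0\right) = \left(-3\right) \left(-2\right) = 6$)
$j{\left(6 \cdot 5 \right)} G w{\left(5 \right)} = 2 \cdot 6 \cdot 5 \cdot 6 \left(4 + \frac{1}{3} \cdot 5\right) = 2 \cdot 30 \cdot 6 \left(4 + \frac{5}{3}\right) = 60 \cdot 6 \cdot \frac{17}{3} = 360 \cdot \frac{17}{3} = 2040$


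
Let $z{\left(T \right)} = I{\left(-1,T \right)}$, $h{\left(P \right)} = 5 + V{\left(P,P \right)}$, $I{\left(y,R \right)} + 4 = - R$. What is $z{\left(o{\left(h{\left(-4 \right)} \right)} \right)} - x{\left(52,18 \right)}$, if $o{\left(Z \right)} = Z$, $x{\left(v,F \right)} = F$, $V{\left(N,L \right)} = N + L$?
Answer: $-19$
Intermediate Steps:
$V{\left(N,L \right)} = L + N$
$I{\left(y,R \right)} = -4 - R$
$h{\left(P \right)} = 5 + 2 P$ ($h{\left(P \right)} = 5 + \left(P + P\right) = 5 + 2 P$)
$z{\left(T \right)} = -4 - T$
$z{\left(o{\left(h{\left(-4 \right)} \right)} \right)} - x{\left(52,18 \right)} = \left(-4 - \left(5 + 2 \left(-4\right)\right)\right) - 18 = \left(-4 - \left(5 - 8\right)\right) - 18 = \left(-4 - -3\right) - 18 = \left(-4 + 3\right) - 18 = -1 - 18 = -19$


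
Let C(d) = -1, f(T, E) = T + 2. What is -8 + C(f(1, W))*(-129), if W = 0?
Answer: 121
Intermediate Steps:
f(T, E) = 2 + T
-8 + C(f(1, W))*(-129) = -8 - 1*(-129) = -8 + 129 = 121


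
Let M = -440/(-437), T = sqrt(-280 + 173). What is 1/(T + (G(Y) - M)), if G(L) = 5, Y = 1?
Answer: 762565/23478708 - 190969*I*sqrt(107)/23478708 ≈ 0.032479 - 0.084136*I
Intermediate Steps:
T = I*sqrt(107) (T = sqrt(-107) = I*sqrt(107) ≈ 10.344*I)
M = 440/437 (M = -440*(-1/437) = 440/437 ≈ 1.0069)
1/(T + (G(Y) - M)) = 1/(I*sqrt(107) + (5 - 1*440/437)) = 1/(I*sqrt(107) + (5 - 440/437)) = 1/(I*sqrt(107) + 1745/437) = 1/(1745/437 + I*sqrt(107))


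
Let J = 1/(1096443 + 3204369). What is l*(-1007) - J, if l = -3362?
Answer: 14560545253607/4300812 ≈ 3.3855e+6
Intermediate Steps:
J = 1/4300812 ≈ 2.3251e-7
l*(-1007) - J = -3362*(-1007) - 1*1/4300812 = 3385534 - 1/4300812 = 14560545253607/4300812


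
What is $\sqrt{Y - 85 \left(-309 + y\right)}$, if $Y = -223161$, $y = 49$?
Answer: $i \sqrt{201061} \approx 448.4 i$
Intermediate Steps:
$\sqrt{Y - 85 \left(-309 + y\right)} = \sqrt{-223161 - 85 \left(-309 + 49\right)} = \sqrt{-223161 - -22100} = \sqrt{-223161 + 22100} = \sqrt{-201061} = i \sqrt{201061}$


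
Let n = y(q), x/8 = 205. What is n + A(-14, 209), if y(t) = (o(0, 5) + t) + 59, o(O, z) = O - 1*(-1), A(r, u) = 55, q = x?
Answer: 1755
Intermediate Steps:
x = 1640 (x = 8*205 = 1640)
q = 1640
o(O, z) = 1 + O (o(O, z) = O + 1 = 1 + O)
y(t) = 60 + t (y(t) = ((1 + 0) + t) + 59 = (1 + t) + 59 = 60 + t)
n = 1700 (n = 60 + 1640 = 1700)
n + A(-14, 209) = 1700 + 55 = 1755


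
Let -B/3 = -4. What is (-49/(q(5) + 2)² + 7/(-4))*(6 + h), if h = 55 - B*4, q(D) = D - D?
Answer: -182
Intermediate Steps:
B = 12 (B = -3*(-4) = 12)
q(D) = 0
h = 7 (h = 55 - 12*4 = 55 - 1*48 = 55 - 48 = 7)
(-49/(q(5) + 2)² + 7/(-4))*(6 + h) = (-49/(0 + 2)² + 7/(-4))*(6 + 7) = (-49/(2²) + 7*(-¼))*13 = (-49/4 - 7/4)*13 = -14*13 = -182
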